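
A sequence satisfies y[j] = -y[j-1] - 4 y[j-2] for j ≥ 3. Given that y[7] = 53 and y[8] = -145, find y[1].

-1

Rearranging, y[j-2] = (y[j] + y[j-1]) / -4.
y[6] = (-145 + 53) / -4 = -92/-4 = 23
y[5] = (53 + 23) / -4 = 76/-4 = -19
y[4] = (23 + (-19)) / -4 = 4/-4 = -1
y[3] = (-19 + (-1)) / -4 = -20/-4 = 5
y[2] = (-1 + 5) / -4 = 4/-4 = -1
y[1] = (5 + (-1)) / -4 = 4/-4 = -1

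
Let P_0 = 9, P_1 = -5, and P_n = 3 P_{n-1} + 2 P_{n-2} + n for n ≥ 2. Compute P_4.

38

P_2 = 3·(-5) + 2·9 + 2 = 5
P_3 = 3·5 + 2·(-5) + 3 = 8
P_4 = 3·8 + 2·5 + 4 = 38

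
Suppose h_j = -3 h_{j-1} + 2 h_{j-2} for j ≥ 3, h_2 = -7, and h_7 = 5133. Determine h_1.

Let h_1 = x.
h_3 = 21 + 2x
h_4 = -77 - 6x
h_5 = 273 + 22x
h_6 = -973 - 78x
h_7 = 3465 + 278x
So 3465 + 278x = 5133, giving x = 6.

6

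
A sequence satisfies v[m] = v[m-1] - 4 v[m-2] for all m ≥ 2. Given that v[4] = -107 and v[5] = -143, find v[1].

5

Rearranging, v[m-2] = (v[m] - v[m-1]) / -4.
v[3] = (-143 - (-107)) / -4 = -36/-4 = 9
v[2] = (-107 - 9) / -4 = -116/-4 = 29
v[1] = (9 - 29) / -4 = -20/-4 = 5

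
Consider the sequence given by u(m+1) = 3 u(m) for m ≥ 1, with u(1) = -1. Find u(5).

-81

u(2) = 3*(-1) = -3
u(3) = 3*(-3) = -9
u(4) = 3*(-9) = -27
u(5) = 3*(-27) = -81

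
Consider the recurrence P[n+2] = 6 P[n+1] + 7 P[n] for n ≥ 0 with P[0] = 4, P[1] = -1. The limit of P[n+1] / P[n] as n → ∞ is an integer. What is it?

7

The characteristic equation is r^2 - 6r - 7 = 0, which factors as (r - 7)(r + 1) = 0.
So the roots are 7 and -1. Since |7| > |-1| and the coefficient of 7^n is non-zero, the ratio tends to 7.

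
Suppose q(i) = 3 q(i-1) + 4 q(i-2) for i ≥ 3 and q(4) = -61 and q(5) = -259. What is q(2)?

-1

Rearranging, q(i-2) = (q(i) - 3 q(i-1)) / 4.
q(3) = (-259 - 3(-61)) / 4 = -76/4 = -19
q(2) = (-61 - 3(-19)) / 4 = -4/4 = -1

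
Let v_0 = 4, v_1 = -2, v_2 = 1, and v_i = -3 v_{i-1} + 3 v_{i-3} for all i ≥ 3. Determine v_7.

738

v_3 = -3·1 + 3·4 = 9
v_4 = -3·9 + 3·(-2) = -33
v_5 = -3·(-33) + 3·1 = 102
v_6 = -3·102 + 3·9 = -279
v_7 = -3·(-279) + 3·(-33) = 738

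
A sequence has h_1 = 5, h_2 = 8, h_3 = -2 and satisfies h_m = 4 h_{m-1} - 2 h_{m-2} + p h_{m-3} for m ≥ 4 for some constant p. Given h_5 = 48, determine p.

5

h_4 = -24 + 5p
h_5 = -92 + 28p
So -92 + 28p = 48, giving p = 5.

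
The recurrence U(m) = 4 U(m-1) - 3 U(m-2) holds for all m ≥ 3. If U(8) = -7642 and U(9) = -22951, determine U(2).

2

Rearranging, U(m-2) = (U(m) - 4 U(m-1)) / -3.
U(7) = (-22951 - 4·(-7642)) / -3 = 7617/-3 = -2539
U(6) = (-7642 - 4·(-2539)) / -3 = 2514/-3 = -838
U(5) = (-2539 - 4·(-838)) / -3 = 813/-3 = -271
U(4) = (-838 - 4·(-271)) / -3 = 246/-3 = -82
U(3) = (-271 - 4·(-82)) / -3 = 57/-3 = -19
U(2) = (-82 - 4·(-19)) / -3 = -6/-3 = 2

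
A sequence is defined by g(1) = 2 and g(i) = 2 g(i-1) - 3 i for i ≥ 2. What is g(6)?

g(2) = 2(2) - 6 = -2
g(3) = 2(-2) - 9 = -13
g(4) = 2(-13) - 12 = -38
g(5) = 2(-38) - 15 = -91
g(6) = 2(-91) - 18 = -200

-200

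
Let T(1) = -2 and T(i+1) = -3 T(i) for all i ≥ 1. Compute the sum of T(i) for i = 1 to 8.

3280

T(2) = -3(-2) = 6
T(3) = -3(6) = -18
T(4) = -3(-18) = 54
T(5) = -3(54) = -162
T(6) = -3(-162) = 486
T(7) = -3(486) = -1458
T(8) = -3(-1458) = 4374
Sum = (-2) + 6 + (-18) + 54 + (-162) + 486 + (-1458) + 4374 = 3280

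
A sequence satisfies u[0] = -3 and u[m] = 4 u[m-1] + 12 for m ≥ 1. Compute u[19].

274877906940

The fixed point is 12/(1 - 4) = -4, so u[m] + 4 = 4(u[m-1] + 4).
Hence u[m] = 1·4^m - 4.
u[19] = 1·4^{19} - 4 = 1·274877906944 - 4 = 274877906940.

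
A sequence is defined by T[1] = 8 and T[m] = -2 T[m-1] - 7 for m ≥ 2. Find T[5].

163

T[2] = -2·8 - 7 = -23
T[3] = -2·(-23) - 7 = 39
T[4] = -2·39 - 7 = -85
T[5] = -2·(-85) - 7 = 163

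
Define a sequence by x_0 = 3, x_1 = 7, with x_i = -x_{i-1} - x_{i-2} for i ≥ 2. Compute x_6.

x_2 = -7 - 3 = -10
x_3 = -(-10) - 7 = 3
x_4 = -3 - (-10) = 7
x_5 = -7 - 3 = -10
x_6 = -(-10) - 7 = 3

3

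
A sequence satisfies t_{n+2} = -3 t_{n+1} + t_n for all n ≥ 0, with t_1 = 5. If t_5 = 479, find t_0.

2

Let t_0 = z.
t_2 = -15 + z
t_3 = 50 - 3z
t_4 = -165 + 10z
t_5 = 545 - 33z
So 545 - 33z = 479, giving z = 2.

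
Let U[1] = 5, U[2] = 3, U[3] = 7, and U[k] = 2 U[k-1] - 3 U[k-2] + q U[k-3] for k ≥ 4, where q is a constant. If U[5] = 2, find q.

U[4] = 5 + 5q
U[5] = -11 + 13q
So -11 + 13q = 2, giving q = 1.

1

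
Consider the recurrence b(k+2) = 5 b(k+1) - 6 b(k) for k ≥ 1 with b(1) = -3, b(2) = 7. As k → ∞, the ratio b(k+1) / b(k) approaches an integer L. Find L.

3

The characteristic equation is r^2 - 5r + 6 = 0, which factors as (r - 3)(r - 2) = 0.
So the roots are 3 and 2. Since |3| > |2| and the coefficient of 3^k is non-zero, the ratio tends to 3.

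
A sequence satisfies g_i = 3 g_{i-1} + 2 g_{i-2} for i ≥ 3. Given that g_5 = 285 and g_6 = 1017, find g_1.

-3

Rearranging, g_{i-2} = (g_i - 3 g_{i-1}) / 2.
g_4 = (1017 - 3*285) / 2 = 162/2 = 81
g_3 = (285 - 3*81) / 2 = 42/2 = 21
g_2 = (81 - 3*21) / 2 = 18/2 = 9
g_1 = (21 - 3*9) / 2 = -6/2 = -3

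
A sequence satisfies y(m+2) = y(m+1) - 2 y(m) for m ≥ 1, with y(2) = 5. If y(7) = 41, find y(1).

8

Let y(1) = x.
y(3) = 5 - 2x
y(4) = -5 - 2x
y(5) = -15 + 2x
y(6) = -5 + 6x
y(7) = 25 + 2x
So 25 + 2x = 41, giving x = 8.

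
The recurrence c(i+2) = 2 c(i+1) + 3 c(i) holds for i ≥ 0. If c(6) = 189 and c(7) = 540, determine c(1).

-6

Rearranging, c(i-2) = (c(i) - 2 c(i-1)) / 3.
c(5) = (540 - 2*189) / 3 = 162/3 = 54
c(4) = (189 - 2*54) / 3 = 81/3 = 27
c(3) = (54 - 2*27) / 3 = 0/3 = 0
c(2) = (27 - 2*0) / 3 = 27/3 = 9
c(1) = (0 - 2*9) / 3 = -18/3 = -6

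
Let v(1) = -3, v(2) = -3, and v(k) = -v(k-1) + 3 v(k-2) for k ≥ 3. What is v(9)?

-222

v(3) = -(-3) + 3*(-3) = -6
v(4) = -(-6) + 3*(-3) = -3
v(5) = -(-3) + 3*(-6) = -15
v(6) = -(-15) + 3*(-3) = 6
v(7) = -6 + 3*(-15) = -51
v(8) = -(-51) + 3*6 = 69
v(9) = -69 + 3*(-51) = -222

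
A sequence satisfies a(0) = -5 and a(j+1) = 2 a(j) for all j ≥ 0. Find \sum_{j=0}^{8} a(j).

a(1) = 2*(-5) = -10
a(2) = 2*(-10) = -20
a(3) = 2*(-20) = -40
a(4) = 2*(-40) = -80
a(5) = 2*(-80) = -160
a(6) = 2*(-160) = -320
a(7) = 2*(-320) = -640
a(8) = 2*(-640) = -1280
Sum = (-5) + (-10) + (-20) + (-40) + (-80) + (-160) + (-320) + (-640) + (-1280) = -2555

-2555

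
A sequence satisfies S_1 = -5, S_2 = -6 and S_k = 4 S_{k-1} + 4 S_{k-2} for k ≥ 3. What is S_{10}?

-2557440

S_3 = 4*(-6) + 4*(-5) = -44
S_4 = 4*(-44) + 4*(-6) = -200
S_5 = 4*(-200) + 4*(-44) = -976
S_6 = 4*(-976) + 4*(-200) = -4704
S_7 = 4*(-4704) + 4*(-976) = -22720
S_8 = 4*(-22720) + 4*(-4704) = -109696
S_9 = 4*(-109696) + 4*(-22720) = -529664
S_{10} = 4*(-529664) + 4*(-109696) = -2557440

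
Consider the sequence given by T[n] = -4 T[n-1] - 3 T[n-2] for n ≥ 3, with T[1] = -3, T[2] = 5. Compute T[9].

-6563

T[3] = -4·5 - 3·(-3) = -11
T[4] = -4·(-11) - 3·5 = 29
T[5] = -4·29 - 3·(-11) = -83
T[6] = -4·(-83) - 3·29 = 245
T[7] = -4·245 - 3·(-83) = -731
T[8] = -4·(-731) - 3·245 = 2189
T[9] = -4·2189 - 3·(-731) = -6563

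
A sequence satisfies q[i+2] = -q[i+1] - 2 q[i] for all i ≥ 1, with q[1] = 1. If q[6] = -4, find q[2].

-2

Let q[2] = x.
q[3] = -2 - x
q[4] = 2 - x
q[5] = 2 + 3x
q[6] = -6 - x
So -6 - x = -4, giving x = -2.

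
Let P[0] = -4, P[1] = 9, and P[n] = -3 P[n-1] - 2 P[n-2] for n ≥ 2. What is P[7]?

639

P[2] = -3*9 - 2*(-4) = -19
P[3] = -3*(-19) - 2*9 = 39
P[4] = -3*39 - 2*(-19) = -79
P[5] = -3*(-79) - 2*39 = 159
P[6] = -3*159 - 2*(-79) = -319
P[7] = -3*(-319) - 2*159 = 639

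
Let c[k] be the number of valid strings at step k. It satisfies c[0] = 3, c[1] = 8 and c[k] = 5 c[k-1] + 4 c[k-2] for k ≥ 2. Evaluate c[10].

57288772

c[2] = 5·8 + 4·3 = 52
c[3] = 5·52 + 4·8 = 292
c[4] = 5·292 + 4·52 = 1668
c[5] = 5·1668 + 4·292 = 9508
c[6] = 5·9508 + 4·1668 = 54212
c[7] = 5·54212 + 4·9508 = 309092
c[8] = 5·309092 + 4·54212 = 1762308
c[9] = 5·1762308 + 4·309092 = 10047908
c[10] = 5·10047908 + 4·1762308 = 57288772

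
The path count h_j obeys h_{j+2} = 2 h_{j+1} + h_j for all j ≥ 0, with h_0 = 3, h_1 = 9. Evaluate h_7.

1731

h_2 = 2·9 + 3 = 21
h_3 = 2·21 + 9 = 51
h_4 = 2·51 + 21 = 123
h_5 = 2·123 + 51 = 297
h_6 = 2·297 + 123 = 717
h_7 = 2·717 + 297 = 1731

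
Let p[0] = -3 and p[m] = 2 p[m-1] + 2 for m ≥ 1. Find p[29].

The fixed point is 2/(1 - 2) = -2, so p[m] + 2 = 2(p[m-1] + 2).
Hence p[m] = -1·2^m - 2.
p[29] = -1·2^{29} - 2 = -1·536870912 - 2 = -536870914.

-536870914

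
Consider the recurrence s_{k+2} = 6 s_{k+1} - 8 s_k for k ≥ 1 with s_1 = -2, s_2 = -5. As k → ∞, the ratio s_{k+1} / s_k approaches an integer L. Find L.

The characteristic equation is r^2 - 6r + 8 = 0, which factors as (r - 4)(r - 2) = 0.
So the roots are 4 and 2. Since |4| > |2| and the coefficient of 4^k is non-zero, the ratio tends to 4.

4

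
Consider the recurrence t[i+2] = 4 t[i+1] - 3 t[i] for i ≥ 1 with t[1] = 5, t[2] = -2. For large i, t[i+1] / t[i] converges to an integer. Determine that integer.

3

The characteristic equation is r^2 - 4r + 3 = 0, which factors as (r - 3)(r - 1) = 0.
So the roots are 3 and 1. Since |3| > |1| and the coefficient of 3^i is non-zero, the ratio tends to 3.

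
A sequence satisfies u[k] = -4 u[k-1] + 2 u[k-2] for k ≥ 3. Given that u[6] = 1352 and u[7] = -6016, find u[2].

Rearranging, u[k-2] = (u[k] + 4 u[k-1]) / 2.
u[5] = (-6016 + 4·1352) / 2 = -608/2 = -304
u[4] = (1352 + 4·(-304)) / 2 = 136/2 = 68
u[3] = (-304 + 4·68) / 2 = -32/2 = -16
u[2] = (68 + 4·(-16)) / 2 = 4/2 = 2

2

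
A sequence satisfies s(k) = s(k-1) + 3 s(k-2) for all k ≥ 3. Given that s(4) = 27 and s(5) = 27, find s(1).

-3

Rearranging, s(k-2) = (s(k) - s(k-1)) / 3.
s(3) = (27 - 27) / 3 = 0/3 = 0
s(2) = (27 - 0) / 3 = 27/3 = 9
s(1) = (0 - 9) / 3 = -9/3 = -3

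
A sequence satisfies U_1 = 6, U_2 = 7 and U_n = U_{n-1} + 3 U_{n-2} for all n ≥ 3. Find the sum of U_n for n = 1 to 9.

U_3 = 7 + 3(6) = 25
U_4 = 25 + 3(7) = 46
U_5 = 46 + 3(25) = 121
U_6 = 121 + 3(46) = 259
U_7 = 259 + 3(121) = 622
U_8 = 622 + 3(259) = 1399
U_9 = 1399 + 3(622) = 3265
Sum = 6 + 7 + 25 + 46 + 121 + 259 + 622 + 1399 + 3265 = 5750

5750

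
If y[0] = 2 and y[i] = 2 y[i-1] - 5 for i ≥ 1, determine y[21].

-6291451

The fixed point is -5/(1 - 2) = 5, so y[i] - 5 = 2(y[i-1] - 5).
Hence y[i] = -3·2^i + 5.
y[21] = -3·2^{21} + 5 = -3·2097152 + 5 = -6291451.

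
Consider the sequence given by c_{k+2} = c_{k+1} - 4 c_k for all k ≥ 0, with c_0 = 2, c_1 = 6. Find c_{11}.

3494

c_2 = 6 - 4·2 = -2
c_3 = (-2) - 4·6 = -26
c_4 = (-26) - 4·(-2) = -18
c_5 = (-18) - 4·(-26) = 86
c_6 = 86 - 4·(-18) = 158
c_7 = 158 - 4·86 = -186
c_8 = (-186) - 4·158 = -818
c_9 = (-818) - 4·(-186) = -74
c_{10} = (-74) - 4·(-818) = 3198
c_{11} = 3198 - 4·(-74) = 3494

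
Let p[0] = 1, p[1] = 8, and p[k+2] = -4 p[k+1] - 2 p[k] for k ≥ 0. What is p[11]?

p[2] = -4·8 - 2·1 = -34
p[3] = -4·(-34) - 2·8 = 120
p[4] = -4·120 - 2·(-34) = -412
p[5] = -4·(-412) - 2·120 = 1408
p[6] = -4·1408 - 2·(-412) = -4808
p[7] = -4·(-4808) - 2·1408 = 16416
p[8] = -4·16416 - 2·(-4808) = -56048
p[9] = -4·(-56048) - 2·16416 = 191360
p[10] = -4·191360 - 2·(-56048) = -653344
p[11] = -4·(-653344) - 2·191360 = 2230656

2230656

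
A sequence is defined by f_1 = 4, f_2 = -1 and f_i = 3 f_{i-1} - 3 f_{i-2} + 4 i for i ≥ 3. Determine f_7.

364

f_3 = 3*(-1) - 3*4 + 12 = -3
f_4 = 3*(-3) - 3*(-1) + 16 = 10
f_5 = 3*10 - 3*(-3) + 20 = 59
f_6 = 3*59 - 3*10 + 24 = 171
f_7 = 3*171 - 3*59 + 28 = 364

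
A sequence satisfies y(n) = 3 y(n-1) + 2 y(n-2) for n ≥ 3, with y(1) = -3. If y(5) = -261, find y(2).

-5

Let y(2) = w.
y(3) = -6 + 3w
y(4) = -18 + 11w
y(5) = -66 + 39w
So -66 + 39w = -261, giving w = -5.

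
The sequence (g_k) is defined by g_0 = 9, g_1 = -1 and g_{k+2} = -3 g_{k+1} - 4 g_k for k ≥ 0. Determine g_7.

-1529

g_2 = -3*(-1) - 4*9 = -33
g_3 = -3*(-33) - 4*(-1) = 103
g_4 = -3*103 - 4*(-33) = -177
g_5 = -3*(-177) - 4*103 = 119
g_6 = -3*119 - 4*(-177) = 351
g_7 = -3*351 - 4*119 = -1529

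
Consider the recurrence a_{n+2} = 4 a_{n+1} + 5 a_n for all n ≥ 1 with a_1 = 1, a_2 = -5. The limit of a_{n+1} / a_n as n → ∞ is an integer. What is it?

The characteristic equation is r^2 - 4r - 5 = 0, which factors as (r - 5)(r + 1) = 0.
So the roots are 5 and -1. Since |5| > |-1| and the coefficient of 5^n is non-zero, the ratio tends to 5.

5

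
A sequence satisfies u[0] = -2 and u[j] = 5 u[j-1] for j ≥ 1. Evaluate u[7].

-156250

u[1] = 5(-2) = -10
u[2] = 5(-10) = -50
u[3] = 5(-50) = -250
u[4] = 5(-250) = -1250
u[5] = 5(-1250) = -6250
u[6] = 5(-6250) = -31250
u[7] = 5(-31250) = -156250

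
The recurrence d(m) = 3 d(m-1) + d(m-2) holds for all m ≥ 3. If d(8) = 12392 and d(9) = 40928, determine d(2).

8

Rearranging, d(m-2) = d(m) - 3 d(m-1).
d(7) = 40928 - 3*12392 = 3752
d(6) = 12392 - 3*3752 = 1136
d(5) = 3752 - 3*1136 = 344
d(4) = 1136 - 3*344 = 104
d(3) = 344 - 3*104 = 32
d(2) = 104 - 3*32 = 8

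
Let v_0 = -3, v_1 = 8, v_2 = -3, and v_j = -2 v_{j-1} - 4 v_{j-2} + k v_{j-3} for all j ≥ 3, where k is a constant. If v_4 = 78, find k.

v_3 = -26 - 3k
v_4 = 64 + 14k
So 64 + 14k = 78, giving k = 1.

1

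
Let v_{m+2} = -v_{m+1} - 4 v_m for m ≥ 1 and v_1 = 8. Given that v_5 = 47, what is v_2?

-7

Let v_2 = w.
v_3 = -32 - w
v_4 = 32 - 3w
v_5 = 96 + 7w
So 96 + 7w = 47, giving w = -7.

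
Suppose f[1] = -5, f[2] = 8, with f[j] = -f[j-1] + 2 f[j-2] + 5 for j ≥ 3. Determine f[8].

f[3] = -8 + 2*(-5) + 5 = -13
f[4] = -(-13) + 2*8 + 5 = 34
f[5] = -34 + 2*(-13) + 5 = -55
f[6] = -(-55) + 2*34 + 5 = 128
f[7] = -128 + 2*(-55) + 5 = -233
f[8] = -(-233) + 2*128 + 5 = 494

494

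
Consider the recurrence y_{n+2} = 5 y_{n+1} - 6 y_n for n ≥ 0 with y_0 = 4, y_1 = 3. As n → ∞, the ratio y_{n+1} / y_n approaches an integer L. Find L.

The characteristic equation is r^2 - 5r + 6 = 0, which factors as (r - 3)(r - 2) = 0.
So the roots are 3 and 2. Since |3| > |2| and the coefficient of 3^n is non-zero, the ratio tends to 3.

3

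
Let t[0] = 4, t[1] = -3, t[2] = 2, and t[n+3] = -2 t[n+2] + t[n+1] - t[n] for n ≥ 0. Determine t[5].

t[3] = -2·2 + (-3) - 4 = -11
t[4] = -2·(-11) + 2 - (-3) = 27
t[5] = -2·27 + (-11) - 2 = -67

-67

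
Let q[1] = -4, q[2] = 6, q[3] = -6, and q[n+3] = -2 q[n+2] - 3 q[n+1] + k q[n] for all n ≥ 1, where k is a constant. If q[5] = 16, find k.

q[4] = -6 - 4k
q[5] = 30 + 14k
So 30 + 14k = 16, giving k = -1.

-1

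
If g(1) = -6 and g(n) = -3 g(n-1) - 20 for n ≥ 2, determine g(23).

-31381059614

The fixed point is -20/(1 + 3) = -5, so g(n) + 5 = -3(g(n-1) + 5).
Hence g(n) = -1·(-3)^{n-1} - 5.
g(23) = -1·(-3)^{22} - 5 = -1·31381059609 - 5 = -31381059614.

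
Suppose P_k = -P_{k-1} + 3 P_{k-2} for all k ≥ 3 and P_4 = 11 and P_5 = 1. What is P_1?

Rearranging, P_{k-2} = (P_k + P_{k-1}) / 3.
P_3 = (1 + 11) / 3 = 12/3 = 4
P_2 = (11 + 4) / 3 = 15/3 = 5
P_1 = (4 + 5) / 3 = 9/3 = 3

3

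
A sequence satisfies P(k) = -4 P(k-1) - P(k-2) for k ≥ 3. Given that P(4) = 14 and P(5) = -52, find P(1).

-4

Rearranging, P(k-2) = -(P(k) + 4 P(k-1)).
P(3) = -(-52 + 4(14)) = -4
P(2) = -(14 + 4(-4)) = 2
P(1) = -(-4 + 4(2)) = -4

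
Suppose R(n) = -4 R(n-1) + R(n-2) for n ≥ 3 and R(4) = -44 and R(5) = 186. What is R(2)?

Rearranging, R(n-2) = R(n) + 4 R(n-1).
R(3) = 186 + 4*(-44) = 10
R(2) = -44 + 4*10 = -4

-4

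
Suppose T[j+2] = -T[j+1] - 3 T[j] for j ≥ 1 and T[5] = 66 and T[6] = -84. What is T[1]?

6

Rearranging, T[j-2] = (T[j] + T[j-1]) / -3.
T[4] = (-84 + 66) / -3 = -18/-3 = 6
T[3] = (66 + 6) / -3 = 72/-3 = -24
T[2] = (6 + (-24)) / -3 = -18/-3 = 6
T[1] = (-24 + 6) / -3 = -18/-3 = 6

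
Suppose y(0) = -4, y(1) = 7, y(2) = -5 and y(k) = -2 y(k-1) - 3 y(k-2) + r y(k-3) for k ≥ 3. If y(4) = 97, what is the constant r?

y(3) = -11 - 4r
y(4) = 37 + 15r
So 37 + 15r = 97, giving r = 4.

4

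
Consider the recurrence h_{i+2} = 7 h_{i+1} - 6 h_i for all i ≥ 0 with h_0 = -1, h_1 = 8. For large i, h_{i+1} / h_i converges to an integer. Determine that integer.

The characteristic equation is r^2 - 7r + 6 = 0, which factors as (r - 6)(r - 1) = 0.
So the roots are 6 and 1. Since |6| > |1| and the coefficient of 6^i is non-zero, the ratio tends to 6.

6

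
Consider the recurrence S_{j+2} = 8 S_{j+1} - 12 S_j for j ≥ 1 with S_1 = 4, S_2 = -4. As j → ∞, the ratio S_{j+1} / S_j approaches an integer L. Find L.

6

The characteristic equation is r^2 - 8r + 12 = 0, which factors as (r - 6)(r - 2) = 0.
So the roots are 6 and 2. Since |6| > |2| and the coefficient of 6^j is non-zero, the ratio tends to 6.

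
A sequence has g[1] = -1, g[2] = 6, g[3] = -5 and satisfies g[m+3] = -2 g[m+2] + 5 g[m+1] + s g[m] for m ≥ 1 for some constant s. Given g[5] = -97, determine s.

1

g[4] = 40 - s
g[5] = -105 + 8s
So -105 + 8s = -97, giving s = 1.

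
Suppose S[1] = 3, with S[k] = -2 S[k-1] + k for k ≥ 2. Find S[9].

S[2] = -2(3) + 2 = -4
S[3] = -2(-4) + 3 = 11
S[4] = -2(11) + 4 = -18
S[5] = -2(-18) + 5 = 41
S[6] = -2(41) + 6 = -76
S[7] = -2(-76) + 7 = 159
S[8] = -2(159) + 8 = -310
S[9] = -2(-310) + 9 = 629

629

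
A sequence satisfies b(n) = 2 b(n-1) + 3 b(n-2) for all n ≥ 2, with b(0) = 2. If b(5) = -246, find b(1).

-6

Let b(1) = z.
b(2) = 6 + 2z
b(3) = 12 + 7z
b(4) = 42 + 20z
b(5) = 120 + 61z
So 120 + 61z = -246, giving z = -6.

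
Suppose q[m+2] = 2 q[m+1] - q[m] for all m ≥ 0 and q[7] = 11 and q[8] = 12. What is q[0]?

Rearranging, q[m-2] = -(q[m] - 2 q[m-1]).
q[6] = -(12 - 2(11)) = 10
q[5] = -(11 - 2(10)) = 9
q[4] = -(10 - 2(9)) = 8
q[3] = -(9 - 2(8)) = 7
q[2] = -(8 - 2(7)) = 6
q[1] = -(7 - 2(6)) = 5
q[0] = -(6 - 2(5)) = 4

4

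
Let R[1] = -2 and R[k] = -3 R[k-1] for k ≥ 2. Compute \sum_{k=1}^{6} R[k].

R[2] = -3(-2) = 6
R[3] = -3(6) = -18
R[4] = -3(-18) = 54
R[5] = -3(54) = -162
R[6] = -3(-162) = 486
Sum = (-2) + 6 + (-18) + 54 + (-162) + 486 = 364

364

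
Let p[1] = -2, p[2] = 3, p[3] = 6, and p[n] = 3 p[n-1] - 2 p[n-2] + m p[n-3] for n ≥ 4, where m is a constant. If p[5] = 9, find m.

p[4] = 12 - 2m
p[5] = 24 - 3m
So 24 - 3m = 9, giving m = 5.

5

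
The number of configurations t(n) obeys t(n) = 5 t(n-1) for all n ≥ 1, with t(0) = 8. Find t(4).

t(1) = 5(8) = 40
t(2) = 5(40) = 200
t(3) = 5(200) = 1000
t(4) = 5(1000) = 5000

5000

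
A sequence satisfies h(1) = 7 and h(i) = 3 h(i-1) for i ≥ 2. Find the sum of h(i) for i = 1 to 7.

h(2) = 3*7 = 21
h(3) = 3*21 = 63
h(4) = 3*63 = 189
h(5) = 3*189 = 567
h(6) = 3*567 = 1701
h(7) = 3*1701 = 5103
Sum = 7 + 21 + 63 + 189 + 567 + 1701 + 5103 = 7651

7651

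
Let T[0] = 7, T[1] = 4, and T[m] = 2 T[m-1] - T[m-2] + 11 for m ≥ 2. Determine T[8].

T[2] = 2*4 - 7 + 11 = 12
T[3] = 2*12 - 4 + 11 = 31
T[4] = 2*31 - 12 + 11 = 61
T[5] = 2*61 - 31 + 11 = 102
T[6] = 2*102 - 61 + 11 = 154
T[7] = 2*154 - 102 + 11 = 217
T[8] = 2*217 - 154 + 11 = 291

291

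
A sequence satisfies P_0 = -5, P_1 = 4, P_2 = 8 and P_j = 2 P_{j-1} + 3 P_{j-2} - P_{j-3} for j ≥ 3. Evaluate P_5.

263

P_3 = 2(8) + 3(4) - (-5) = 33
P_4 = 2(33) + 3(8) - 4 = 86
P_5 = 2(86) + 3(33) - 8 = 263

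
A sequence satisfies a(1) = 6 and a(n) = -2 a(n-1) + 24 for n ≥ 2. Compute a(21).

The fixed point is 24/(1 + 2) = 8, so a(n) - 8 = -2(a(n-1) - 8).
Hence a(n) = -2·(-2)^{n-1} + 8.
a(21) = -2·(-2)^{20} + 8 = -2·1048576 + 8 = -2097144.

-2097144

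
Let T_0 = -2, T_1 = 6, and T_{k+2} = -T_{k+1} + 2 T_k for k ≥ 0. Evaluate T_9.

T_2 = -6 + 2*(-2) = -10
T_3 = -(-10) + 2*6 = 22
T_4 = -22 + 2*(-10) = -42
T_5 = -(-42) + 2*22 = 86
T_6 = -86 + 2*(-42) = -170
T_7 = -(-170) + 2*86 = 342
T_8 = -342 + 2*(-170) = -682
T_9 = -(-682) + 2*342 = 1366

1366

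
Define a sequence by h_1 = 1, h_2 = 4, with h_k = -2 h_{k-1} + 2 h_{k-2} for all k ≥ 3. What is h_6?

144

h_3 = -2·4 + 2·1 = -6
h_4 = -2·(-6) + 2·4 = 20
h_5 = -2·20 + 2·(-6) = -52
h_6 = -2·(-52) + 2·20 = 144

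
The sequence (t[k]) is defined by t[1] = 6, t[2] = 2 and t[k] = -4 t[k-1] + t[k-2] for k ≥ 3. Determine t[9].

-13530

t[3] = -4(2) + 6 = -2
t[4] = -4(-2) + 2 = 10
t[5] = -4(10) + (-2) = -42
t[6] = -4(-42) + 10 = 178
t[7] = -4(178) + (-42) = -754
t[8] = -4(-754) + 178 = 3194
t[9] = -4(3194) + (-754) = -13530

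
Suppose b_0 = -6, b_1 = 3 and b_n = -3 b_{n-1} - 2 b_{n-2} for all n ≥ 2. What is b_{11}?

b_2 = -3*3 - 2*(-6) = 3
b_3 = -3*3 - 2*3 = -15
b_4 = -3*(-15) - 2*3 = 39
b_5 = -3*39 - 2*(-15) = -87
b_6 = -3*(-87) - 2*39 = 183
b_7 = -3*183 - 2*(-87) = -375
b_8 = -3*(-375) - 2*183 = 759
b_9 = -3*759 - 2*(-375) = -1527
b_{10} = -3*(-1527) - 2*759 = 3063
b_{11} = -3*3063 - 2*(-1527) = -6135

-6135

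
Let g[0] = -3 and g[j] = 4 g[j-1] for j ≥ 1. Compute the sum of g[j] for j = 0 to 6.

g[1] = 4*(-3) = -12
g[2] = 4*(-12) = -48
g[3] = 4*(-48) = -192
g[4] = 4*(-192) = -768
g[5] = 4*(-768) = -3072
g[6] = 4*(-3072) = -12288
Sum = (-3) + (-12) + (-48) + (-192) + (-768) + (-3072) + (-12288) = -16383

-16383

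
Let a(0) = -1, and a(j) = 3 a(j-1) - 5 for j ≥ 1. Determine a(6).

-2549

a(1) = 3(-1) - 5 = -8
a(2) = 3(-8) - 5 = -29
a(3) = 3(-29) - 5 = -92
a(4) = 3(-92) - 5 = -281
a(5) = 3(-281) - 5 = -848
a(6) = 3(-848) - 5 = -2549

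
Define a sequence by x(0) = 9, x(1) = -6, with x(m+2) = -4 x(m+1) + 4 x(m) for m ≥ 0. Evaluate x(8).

702720

x(2) = -4(-6) + 4(9) = 60
x(3) = -4(60) + 4(-6) = -264
x(4) = -4(-264) + 4(60) = 1296
x(5) = -4(1296) + 4(-264) = -6240
x(6) = -4(-6240) + 4(1296) = 30144
x(7) = -4(30144) + 4(-6240) = -145536
x(8) = -4(-145536) + 4(30144) = 702720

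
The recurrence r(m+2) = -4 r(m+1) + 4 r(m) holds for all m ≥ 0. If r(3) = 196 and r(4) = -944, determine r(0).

Rearranging, r(m-2) = (r(m) + 4 r(m-1)) / 4.
r(2) = (-944 + 4(196)) / 4 = -160/4 = -40
r(1) = (196 + 4(-40)) / 4 = 36/4 = 9
r(0) = (-40 + 4(9)) / 4 = -4/4 = -1

-1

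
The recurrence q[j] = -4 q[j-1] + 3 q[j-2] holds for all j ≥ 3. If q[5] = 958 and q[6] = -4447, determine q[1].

Rearranging, q[j-2] = (q[j] + 4 q[j-1]) / 3.
q[4] = (-4447 + 4*958) / 3 = -615/3 = -205
q[3] = (958 + 4*(-205)) / 3 = 138/3 = 46
q[2] = (-205 + 4*46) / 3 = -21/3 = -7
q[1] = (46 + 4*(-7)) / 3 = 18/3 = 6

6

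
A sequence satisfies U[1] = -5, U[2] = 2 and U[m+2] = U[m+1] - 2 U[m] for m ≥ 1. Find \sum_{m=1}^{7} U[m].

-31

U[3] = 2 - 2·(-5) = 12
U[4] = 12 - 2·2 = 8
U[5] = 8 - 2·12 = -16
U[6] = (-16) - 2·8 = -32
U[7] = (-32) - 2·(-16) = 0
Sum = (-5) + 2 + 12 + 8 + (-16) + (-32) + 0 = -31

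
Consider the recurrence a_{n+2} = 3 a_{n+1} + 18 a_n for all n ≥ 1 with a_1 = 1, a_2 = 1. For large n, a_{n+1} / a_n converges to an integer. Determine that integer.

6

The characteristic equation is r^2 - 3r - 18 = 0, which factors as (r - 6)(r + 3) = 0.
So the roots are 6 and -3. Since |6| > |-3| and the coefficient of 6^n is non-zero, the ratio tends to 6.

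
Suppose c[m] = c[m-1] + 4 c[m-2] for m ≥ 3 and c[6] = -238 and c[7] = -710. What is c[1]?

-5

Rearranging, c[m-2] = (c[m] - c[m-1]) / 4.
c[5] = (-710 - (-238)) / 4 = -472/4 = -118
c[4] = (-238 - (-118)) / 4 = -120/4 = -30
c[3] = (-118 - (-30)) / 4 = -88/4 = -22
c[2] = (-30 - (-22)) / 4 = -8/4 = -2
c[1] = (-22 - (-2)) / 4 = -20/4 = -5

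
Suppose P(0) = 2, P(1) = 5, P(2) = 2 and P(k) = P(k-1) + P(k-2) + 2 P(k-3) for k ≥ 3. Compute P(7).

167

P(3) = 2 + 5 + 2(2) = 11
P(4) = 11 + 2 + 2(5) = 23
P(5) = 23 + 11 + 2(2) = 38
P(6) = 38 + 23 + 2(11) = 83
P(7) = 83 + 38 + 2(23) = 167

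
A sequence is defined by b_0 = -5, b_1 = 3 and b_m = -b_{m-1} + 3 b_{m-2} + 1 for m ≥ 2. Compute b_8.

b_2 = -3 + 3(-5) + 1 = -17
b_3 = -(-17) + 3(3) + 1 = 27
b_4 = -27 + 3(-17) + 1 = -77
b_5 = -(-77) + 3(27) + 1 = 159
b_6 = -159 + 3(-77) + 1 = -389
b_7 = -(-389) + 3(159) + 1 = 867
b_8 = -867 + 3(-389) + 1 = -2033

-2033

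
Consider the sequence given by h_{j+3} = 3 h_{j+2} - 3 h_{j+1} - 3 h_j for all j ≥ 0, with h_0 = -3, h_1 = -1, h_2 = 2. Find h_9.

h_3 = 3·2 - 3·(-1) - 3·(-3) = 18
h_4 = 3·18 - 3·2 - 3·(-1) = 51
h_5 = 3·51 - 3·18 - 3·2 = 93
h_6 = 3·93 - 3·51 - 3·18 = 72
h_7 = 3·72 - 3·93 - 3·51 = -216
h_8 = 3·(-216) - 3·72 - 3·93 = -1143
h_9 = 3·(-1143) - 3·(-216) - 3·72 = -2997

-2997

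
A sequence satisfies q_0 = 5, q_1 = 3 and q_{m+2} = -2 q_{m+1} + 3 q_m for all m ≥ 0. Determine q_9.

-9837

q_2 = -2·3 + 3·5 = 9
q_3 = -2·9 + 3·3 = -9
q_4 = -2·(-9) + 3·9 = 45
q_5 = -2·45 + 3·(-9) = -117
q_6 = -2·(-117) + 3·45 = 369
q_7 = -2·369 + 3·(-117) = -1089
q_8 = -2·(-1089) + 3·369 = 3285
q_9 = -2·3285 + 3·(-1089) = -9837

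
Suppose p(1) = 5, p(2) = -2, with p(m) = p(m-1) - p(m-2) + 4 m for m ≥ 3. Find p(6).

39

p(3) = (-2) - 5 + 12 = 5
p(4) = 5 - (-2) + 16 = 23
p(5) = 23 - 5 + 20 = 38
p(6) = 38 - 23 + 24 = 39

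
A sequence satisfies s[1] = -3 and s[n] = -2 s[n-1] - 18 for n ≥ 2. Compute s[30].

The fixed point is -18/(1 + 2) = -6, so s[n] + 6 = -2(s[n-1] + 6).
Hence s[n] = 3·(-2)^{n-1} - 6.
s[30] = 3·(-2)^{29} - 6 = 3·-536870912 - 6 = -1610612742.

-1610612742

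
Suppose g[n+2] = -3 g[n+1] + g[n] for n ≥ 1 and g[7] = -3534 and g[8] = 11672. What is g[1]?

-6

Rearranging, g[n-2] = g[n] + 3 g[n-1].
g[6] = 11672 + 3(-3534) = 1070
g[5] = -3534 + 3(1070) = -324
g[4] = 1070 + 3(-324) = 98
g[3] = -324 + 3(98) = -30
g[2] = 98 + 3(-30) = 8
g[1] = -30 + 3(8) = -6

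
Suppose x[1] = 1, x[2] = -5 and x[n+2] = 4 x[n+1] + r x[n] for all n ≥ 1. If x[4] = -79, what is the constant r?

-1

x[3] = -20 + r
x[4] = -80 - r
So -80 - r = -79, giving r = -1.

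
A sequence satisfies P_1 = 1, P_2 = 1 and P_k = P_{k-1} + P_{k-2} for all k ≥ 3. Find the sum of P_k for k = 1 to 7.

P_3 = 1 + 1 = 2
P_4 = 2 + 1 = 3
P_5 = 3 + 2 = 5
P_6 = 5 + 3 = 8
P_7 = 8 + 5 = 13
Sum = 1 + 1 + 2 + 3 + 5 + 8 + 13 = 33

33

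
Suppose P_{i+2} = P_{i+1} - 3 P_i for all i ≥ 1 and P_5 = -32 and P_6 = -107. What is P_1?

-7

Rearranging, P_{i-2} = (P_i - P_{i-1}) / -3.
P_4 = (-107 - (-32)) / -3 = -75/-3 = 25
P_3 = (-32 - 25) / -3 = -57/-3 = 19
P_2 = (25 - 19) / -3 = 6/-3 = -2
P_1 = (19 - (-2)) / -3 = 21/-3 = -7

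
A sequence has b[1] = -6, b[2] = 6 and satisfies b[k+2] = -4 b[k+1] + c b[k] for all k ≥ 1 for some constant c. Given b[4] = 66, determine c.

b[3] = -24 - 6c
b[4] = 96 + 30c
So 96 + 30c = 66, giving c = -1.

-1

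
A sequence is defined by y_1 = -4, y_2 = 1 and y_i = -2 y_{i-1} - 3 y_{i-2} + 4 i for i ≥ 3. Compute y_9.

y_3 = -2*1 - 3*(-4) + 12 = 22
y_4 = -2*22 - 3*1 + 16 = -31
y_5 = -2*(-31) - 3*22 + 20 = 16
y_6 = -2*16 - 3*(-31) + 24 = 85
y_7 = -2*85 - 3*16 + 28 = -190
y_8 = -2*(-190) - 3*85 + 32 = 157
y_9 = -2*157 - 3*(-190) + 36 = 292

292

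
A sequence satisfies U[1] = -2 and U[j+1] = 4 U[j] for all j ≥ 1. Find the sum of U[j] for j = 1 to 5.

U[2] = 4*(-2) = -8
U[3] = 4*(-8) = -32
U[4] = 4*(-32) = -128
U[5] = 4*(-128) = -512
Sum = (-2) + (-8) + (-32) + (-128) + (-512) = -682

-682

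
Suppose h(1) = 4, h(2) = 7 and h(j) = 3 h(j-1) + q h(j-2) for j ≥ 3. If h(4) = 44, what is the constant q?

-1

h(3) = 21 + 4q
h(4) = 63 + 19q
So 63 + 19q = 44, giving q = -1.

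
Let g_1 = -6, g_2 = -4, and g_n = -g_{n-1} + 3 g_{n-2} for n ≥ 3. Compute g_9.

-878

g_3 = -(-4) + 3*(-6) = -14
g_4 = -(-14) + 3*(-4) = 2
g_5 = -2 + 3*(-14) = -44
g_6 = -(-44) + 3*2 = 50
g_7 = -50 + 3*(-44) = -182
g_8 = -(-182) + 3*50 = 332
g_9 = -332 + 3*(-182) = -878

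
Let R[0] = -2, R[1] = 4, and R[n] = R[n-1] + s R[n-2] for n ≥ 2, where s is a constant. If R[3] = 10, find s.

R[2] = 4 - 2s
R[3] = 4 + 2s
So 4 + 2s = 10, giving s = 3.

3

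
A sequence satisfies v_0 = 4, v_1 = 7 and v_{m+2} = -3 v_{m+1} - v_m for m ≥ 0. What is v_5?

469

v_2 = -3(7) - 4 = -25
v_3 = -3(-25) - 7 = 68
v_4 = -3(68) - (-25) = -179
v_5 = -3(-179) - 68 = 469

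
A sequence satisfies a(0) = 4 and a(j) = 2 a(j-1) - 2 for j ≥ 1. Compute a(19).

1048578

The fixed point is -2/(1 - 2) = 2, so a(j) - 2 = 2(a(j-1) - 2).
Hence a(j) = 2·2^j + 2.
a(19) = 2·2^{19} + 2 = 2·524288 + 2 = 1048578.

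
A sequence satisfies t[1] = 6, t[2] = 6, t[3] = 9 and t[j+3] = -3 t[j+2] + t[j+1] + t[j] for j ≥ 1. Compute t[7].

603

t[4] = -3(9) + 6 + 6 = -15
t[5] = -3(-15) + 9 + 6 = 60
t[6] = -3(60) + (-15) + 9 = -186
t[7] = -3(-186) + 60 + (-15) = 603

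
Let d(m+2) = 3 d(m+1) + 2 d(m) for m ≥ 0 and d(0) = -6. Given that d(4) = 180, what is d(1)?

Let d(1) = y.
d(2) = -12 + 3y
d(3) = -36 + 11y
d(4) = -132 + 39y
So -132 + 39y = 180, giving y = 8.

8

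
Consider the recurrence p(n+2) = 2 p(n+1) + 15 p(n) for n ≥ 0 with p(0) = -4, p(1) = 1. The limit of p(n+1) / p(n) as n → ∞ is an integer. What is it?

The characteristic equation is r^2 - 2r - 15 = 0, which factors as (r - 5)(r + 3) = 0.
So the roots are 5 and -3. Since |5| > |-3| and the coefficient of 5^n is non-zero, the ratio tends to 5.

5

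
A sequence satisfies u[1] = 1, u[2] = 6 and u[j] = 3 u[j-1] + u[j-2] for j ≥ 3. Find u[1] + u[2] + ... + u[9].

35498

u[3] = 3·6 + 1 = 19
u[4] = 3·19 + 6 = 63
u[5] = 3·63 + 19 = 208
u[6] = 3·208 + 63 = 687
u[7] = 3·687 + 208 = 2269
u[8] = 3·2269 + 687 = 7494
u[9] = 3·7494 + 2269 = 24751
Sum = 1 + 6 + 19 + 63 + 208 + 687 + 2269 + 7494 + 24751 = 35498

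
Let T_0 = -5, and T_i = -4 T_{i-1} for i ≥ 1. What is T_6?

T_1 = -4(-5) = 20
T_2 = -4(20) = -80
T_3 = -4(-80) = 320
T_4 = -4(320) = -1280
T_5 = -4(-1280) = 5120
T_6 = -4(5120) = -20480

-20480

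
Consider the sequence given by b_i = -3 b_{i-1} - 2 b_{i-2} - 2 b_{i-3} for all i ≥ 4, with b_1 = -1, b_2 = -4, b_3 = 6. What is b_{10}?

-2280

b_4 = -3(6) - 2(-4) - 2(-1) = -8
b_5 = -3(-8) - 2(6) - 2(-4) = 20
b_6 = -3(20) - 2(-8) - 2(6) = -56
b_7 = -3(-56) - 2(20) - 2(-8) = 144
b_8 = -3(144) - 2(-56) - 2(20) = -360
b_9 = -3(-360) - 2(144) - 2(-56) = 904
b_{10} = -3(904) - 2(-360) - 2(144) = -2280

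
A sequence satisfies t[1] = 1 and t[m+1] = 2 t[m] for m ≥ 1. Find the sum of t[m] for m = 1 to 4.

t[2] = 2(1) = 2
t[3] = 2(2) = 4
t[4] = 2(4) = 8
Sum = 1 + 2 + 4 + 8 = 15

15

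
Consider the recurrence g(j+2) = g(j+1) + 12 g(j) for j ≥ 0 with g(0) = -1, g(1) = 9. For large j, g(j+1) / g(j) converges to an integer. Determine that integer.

The characteristic equation is r^2 - r - 12 = 0, which factors as (r - 4)(r + 3) = 0.
So the roots are 4 and -3. Since |4| > |-3| and the coefficient of 4^j is non-zero, the ratio tends to 4.

4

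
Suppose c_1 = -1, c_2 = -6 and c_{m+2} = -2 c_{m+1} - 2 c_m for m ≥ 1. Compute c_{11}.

224

c_3 = -2(-6) - 2(-1) = 14
c_4 = -2(14) - 2(-6) = -16
c_5 = -2(-16) - 2(14) = 4
c_6 = -2(4) - 2(-16) = 24
c_7 = -2(24) - 2(4) = -56
c_8 = -2(-56) - 2(24) = 64
c_9 = -2(64) - 2(-56) = -16
c_{10} = -2(-16) - 2(64) = -96
c_{11} = -2(-96) - 2(-16) = 224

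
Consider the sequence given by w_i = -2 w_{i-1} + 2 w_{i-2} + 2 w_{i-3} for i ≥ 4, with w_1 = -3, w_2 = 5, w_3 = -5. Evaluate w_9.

-1092

w_4 = -2·(-5) + 2·5 + 2·(-3) = 14
w_5 = -2·14 + 2·(-5) + 2·5 = -28
w_6 = -2·(-28) + 2·14 + 2·(-5) = 74
w_7 = -2·74 + 2·(-28) + 2·14 = -176
w_8 = -2·(-176) + 2·74 + 2·(-28) = 444
w_9 = -2·444 + 2·(-176) + 2·74 = -1092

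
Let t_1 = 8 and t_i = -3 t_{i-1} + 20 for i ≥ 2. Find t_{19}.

The fixed point is 20/(1 + 3) = 5, so t_i - 5 = -3(t_{i-1} - 5).
Hence t_i = 3·(-3)^{i-1} + 5.
t_{19} = 3·(-3)^{18} + 5 = 3·387420489 + 5 = 1162261472.

1162261472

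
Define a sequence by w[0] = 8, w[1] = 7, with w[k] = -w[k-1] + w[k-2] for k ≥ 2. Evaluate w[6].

w[2] = -7 + 8 = 1
w[3] = -1 + 7 = 6
w[4] = -6 + 1 = -5
w[5] = -(-5) + 6 = 11
w[6] = -11 + (-5) = -16

-16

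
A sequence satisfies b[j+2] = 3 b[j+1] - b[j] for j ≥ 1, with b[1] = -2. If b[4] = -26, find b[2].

Let b[2] = y.
b[3] = 2 + 3y
b[4] = 6 + 8y
So 6 + 8y = -26, giving y = -4.

-4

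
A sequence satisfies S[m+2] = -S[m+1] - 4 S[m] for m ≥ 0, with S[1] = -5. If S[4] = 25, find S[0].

5

Let S[0] = v.
S[2] = 5 - 4v
S[3] = 15 + 4v
S[4] = -35 + 12v
So -35 + 12v = 25, giving v = 5.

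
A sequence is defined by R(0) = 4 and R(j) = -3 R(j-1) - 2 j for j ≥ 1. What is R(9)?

R(1) = -3*4 - 2 = -14
R(2) = -3*(-14) - 4 = 38
R(3) = -3*38 - 6 = -120
R(4) = -3*(-120) - 8 = 352
R(5) = -3*352 - 10 = -1066
R(6) = -3*(-1066) - 12 = 3186
R(7) = -3*3186 - 14 = -9572
R(8) = -3*(-9572) - 16 = 28700
R(9) = -3*28700 - 18 = -86118

-86118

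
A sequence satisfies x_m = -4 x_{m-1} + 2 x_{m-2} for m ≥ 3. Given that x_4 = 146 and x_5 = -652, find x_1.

-7

Rearranging, x_{m-2} = (x_m + 4 x_{m-1}) / 2.
x_3 = (-652 + 4*146) / 2 = -68/2 = -34
x_2 = (146 + 4*(-34)) / 2 = 10/2 = 5
x_1 = (-34 + 4*5) / 2 = -14/2 = -7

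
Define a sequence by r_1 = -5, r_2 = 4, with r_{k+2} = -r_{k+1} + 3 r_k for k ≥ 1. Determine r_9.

r_3 = -4 + 3(-5) = -19
r_4 = -(-19) + 3(4) = 31
r_5 = -31 + 3(-19) = -88
r_6 = -(-88) + 3(31) = 181
r_7 = -181 + 3(-88) = -445
r_8 = -(-445) + 3(181) = 988
r_9 = -988 + 3(-445) = -2323

-2323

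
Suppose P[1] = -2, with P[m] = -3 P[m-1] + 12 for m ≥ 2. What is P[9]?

P[2] = -3·(-2) + 12 = 18
P[3] = -3·18 + 12 = -42
P[4] = -3·(-42) + 12 = 138
P[5] = -3·138 + 12 = -402
P[6] = -3·(-402) + 12 = 1218
P[7] = -3·1218 + 12 = -3642
P[8] = -3·(-3642) + 12 = 10938
P[9] = -3·10938 + 12 = -32802

-32802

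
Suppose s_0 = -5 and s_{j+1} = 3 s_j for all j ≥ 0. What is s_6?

-3645

s_1 = 3·(-5) = -15
s_2 = 3·(-15) = -45
s_3 = 3·(-45) = -135
s_4 = 3·(-135) = -405
s_5 = 3·(-405) = -1215
s_6 = 3·(-1215) = -3645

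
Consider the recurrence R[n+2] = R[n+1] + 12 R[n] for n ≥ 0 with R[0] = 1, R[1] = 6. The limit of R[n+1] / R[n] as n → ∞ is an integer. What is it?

4

The characteristic equation is r^2 - r - 12 = 0, which factors as (r - 4)(r + 3) = 0.
So the roots are 4 and -3. Since |4| > |-3| and the coefficient of 4^n is non-zero, the ratio tends to 4.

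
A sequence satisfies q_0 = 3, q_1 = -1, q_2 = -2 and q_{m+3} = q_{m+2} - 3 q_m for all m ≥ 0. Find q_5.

-2

q_3 = (-2) - 3(3) = -11
q_4 = (-11) - 3(-1) = -8
q_5 = (-8) - 3(-2) = -2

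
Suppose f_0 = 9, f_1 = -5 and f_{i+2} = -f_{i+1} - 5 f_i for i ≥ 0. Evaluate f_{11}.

37340

f_2 = -(-5) - 5(9) = -40
f_3 = -(-40) - 5(-5) = 65
f_4 = -65 - 5(-40) = 135
f_5 = -135 - 5(65) = -460
f_6 = -(-460) - 5(135) = -215
f_7 = -(-215) - 5(-460) = 2515
f_8 = -2515 - 5(-215) = -1440
f_9 = -(-1440) - 5(2515) = -11135
f_{10} = -(-11135) - 5(-1440) = 18335
f_{11} = -18335 - 5(-11135) = 37340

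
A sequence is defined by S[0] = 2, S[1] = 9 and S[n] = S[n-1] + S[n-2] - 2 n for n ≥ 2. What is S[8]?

-9

S[2] = 9 + 2 - 4 = 7
S[3] = 7 + 9 - 6 = 10
S[4] = 10 + 7 - 8 = 9
S[5] = 9 + 10 - 10 = 9
S[6] = 9 + 9 - 12 = 6
S[7] = 6 + 9 - 14 = 1
S[8] = 1 + 6 - 16 = -9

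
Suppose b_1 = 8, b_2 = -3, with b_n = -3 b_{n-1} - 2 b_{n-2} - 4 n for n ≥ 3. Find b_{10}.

b_3 = -3·(-3) - 2·8 - 12 = -19
b_4 = -3·(-19) - 2·(-3) - 16 = 47
b_5 = -3·47 - 2·(-19) - 20 = -123
b_6 = -3·(-123) - 2·47 - 24 = 251
b_7 = -3·251 - 2·(-123) - 28 = -535
b_8 = -3·(-535) - 2·251 - 32 = 1071
b_9 = -3·1071 - 2·(-535) - 36 = -2179
b_{10} = -3·(-2179) - 2·1071 - 40 = 4355

4355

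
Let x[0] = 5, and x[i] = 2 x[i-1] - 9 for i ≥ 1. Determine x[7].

-503

x[1] = 2*5 - 9 = 1
x[2] = 2*1 - 9 = -7
x[3] = 2*(-7) - 9 = -23
x[4] = 2*(-23) - 9 = -55
x[5] = 2*(-55) - 9 = -119
x[6] = 2*(-119) - 9 = -247
x[7] = 2*(-247) - 9 = -503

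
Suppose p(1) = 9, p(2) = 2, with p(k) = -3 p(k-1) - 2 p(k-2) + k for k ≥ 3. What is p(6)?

306

p(3) = -3(2) - 2(9) + 3 = -21
p(4) = -3(-21) - 2(2) + 4 = 63
p(5) = -3(63) - 2(-21) + 5 = -142
p(6) = -3(-142) - 2(63) + 6 = 306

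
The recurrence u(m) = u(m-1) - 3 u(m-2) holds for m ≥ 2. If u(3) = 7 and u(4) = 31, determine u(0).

1

Rearranging, u(m-2) = (u(m) - u(m-1)) / -3.
u(2) = (31 - 7) / -3 = 24/-3 = -8
u(1) = (7 - (-8)) / -3 = 15/-3 = -5
u(0) = (-8 - (-5)) / -3 = -3/-3 = 1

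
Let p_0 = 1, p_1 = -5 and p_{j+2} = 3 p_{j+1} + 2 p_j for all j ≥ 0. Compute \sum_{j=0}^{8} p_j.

p_2 = 3·(-5) + 2·1 = -13
p_3 = 3·(-13) + 2·(-5) = -49
p_4 = 3·(-49) + 2·(-13) = -173
p_5 = 3·(-173) + 2·(-49) = -617
p_6 = 3·(-617) + 2·(-173) = -2197
p_7 = 3·(-2197) + 2·(-617) = -7825
p_8 = 3·(-7825) + 2·(-2197) = -27869
Sum = 1 + (-5) + (-13) + (-49) + (-173) + (-617) + (-2197) + (-7825) + (-27869) = -38747

-38747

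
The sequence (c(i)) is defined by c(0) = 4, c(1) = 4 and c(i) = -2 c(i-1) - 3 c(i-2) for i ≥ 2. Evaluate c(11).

c(2) = -2·4 - 3·4 = -20
c(3) = -2·(-20) - 3·4 = 28
c(4) = -2·28 - 3·(-20) = 4
c(5) = -2·4 - 3·28 = -92
c(6) = -2·(-92) - 3·4 = 172
c(7) = -2·172 - 3·(-92) = -68
c(8) = -2·(-68) - 3·172 = -380
c(9) = -2·(-380) - 3·(-68) = 964
c(10) = -2·964 - 3·(-380) = -788
c(11) = -2·(-788) - 3·964 = -1316

-1316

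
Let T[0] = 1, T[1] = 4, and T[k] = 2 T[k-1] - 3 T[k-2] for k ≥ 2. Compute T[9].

T[2] = 2*4 - 3*1 = 5
T[3] = 2*5 - 3*4 = -2
T[4] = 2*(-2) - 3*5 = -19
T[5] = 2*(-19) - 3*(-2) = -32
T[6] = 2*(-32) - 3*(-19) = -7
T[7] = 2*(-7) - 3*(-32) = 82
T[8] = 2*82 - 3*(-7) = 185
T[9] = 2*185 - 3*82 = 124

124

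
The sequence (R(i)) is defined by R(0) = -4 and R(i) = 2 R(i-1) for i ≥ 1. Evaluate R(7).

R(1) = 2·(-4) = -8
R(2) = 2·(-8) = -16
R(3) = 2·(-16) = -32
R(4) = 2·(-32) = -64
R(5) = 2·(-64) = -128
R(6) = 2·(-128) = -256
R(7) = 2·(-256) = -512

-512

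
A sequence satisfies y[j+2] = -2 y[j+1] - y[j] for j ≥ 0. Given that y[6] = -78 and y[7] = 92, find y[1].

Rearranging, y[j-2] = -(y[j] + 2 y[j-1]).
y[5] = -(92 + 2*(-78)) = 64
y[4] = -(-78 + 2*64) = -50
y[3] = -(64 + 2*(-50)) = 36
y[2] = -(-50 + 2*36) = -22
y[1] = -(36 + 2*(-22)) = 8

8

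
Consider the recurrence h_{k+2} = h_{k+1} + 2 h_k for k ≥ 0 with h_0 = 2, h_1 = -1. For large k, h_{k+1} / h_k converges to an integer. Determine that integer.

The characteristic equation is r^2 - r - 2 = 0, which factors as (r - 2)(r + 1) = 0.
So the roots are 2 and -1. Since |2| > |-1| and the coefficient of 2^k is non-zero, the ratio tends to 2.

2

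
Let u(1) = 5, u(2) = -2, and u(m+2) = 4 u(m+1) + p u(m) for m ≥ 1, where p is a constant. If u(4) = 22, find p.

u(3) = -8 + 5p
u(4) = -32 + 18p
So -32 + 18p = 22, giving p = 3.

3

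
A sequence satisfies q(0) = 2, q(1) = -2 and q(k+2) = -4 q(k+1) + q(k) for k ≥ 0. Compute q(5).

-754

q(2) = -4(-2) + 2 = 10
q(3) = -4(10) + (-2) = -42
q(4) = -4(-42) + 10 = 178
q(5) = -4(178) + (-42) = -754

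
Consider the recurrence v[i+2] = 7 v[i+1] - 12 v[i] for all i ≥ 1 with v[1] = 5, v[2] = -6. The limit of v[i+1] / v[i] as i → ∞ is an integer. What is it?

4

The characteristic equation is r^2 - 7r + 12 = 0, which factors as (r - 4)(r - 3) = 0.
So the roots are 4 and 3. Since |4| > |3| and the coefficient of 4^i is non-zero, the ratio tends to 4.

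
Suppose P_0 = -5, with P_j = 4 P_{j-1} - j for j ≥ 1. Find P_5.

-5573

P_1 = 4*(-5) - 1 = -21
P_2 = 4*(-21) - 2 = -86
P_3 = 4*(-86) - 3 = -347
P_4 = 4*(-347) - 4 = -1392
P_5 = 4*(-1392) - 5 = -5573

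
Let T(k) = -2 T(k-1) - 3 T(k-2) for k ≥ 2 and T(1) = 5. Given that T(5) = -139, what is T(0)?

7

Let T(0) = v.
T(2) = -10 - 3v
T(3) = 5 + 6v
T(4) = 20 - 3v
T(5) = -55 - 12v
So -55 - 12v = -139, giving v = 7.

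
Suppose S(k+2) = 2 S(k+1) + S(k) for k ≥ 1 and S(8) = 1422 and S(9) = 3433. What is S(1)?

Rearranging, S(k-2) = S(k) - 2 S(k-1).
S(7) = 3433 - 2(1422) = 589
S(6) = 1422 - 2(589) = 244
S(5) = 589 - 2(244) = 101
S(4) = 244 - 2(101) = 42
S(3) = 101 - 2(42) = 17
S(2) = 42 - 2(17) = 8
S(1) = 17 - 2(8) = 1

1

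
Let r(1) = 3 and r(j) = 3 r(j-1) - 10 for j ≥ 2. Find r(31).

-411782264189293

The fixed point is -10/(1 - 3) = 5, so r(j) - 5 = 3(r(j-1) - 5).
Hence r(j) = -2·3^{j-1} + 5.
r(31) = -2·3^{30} + 5 = -2·205891132094649 + 5 = -411782264189293.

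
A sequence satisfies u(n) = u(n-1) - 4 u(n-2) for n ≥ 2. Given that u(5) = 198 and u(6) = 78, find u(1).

6

Rearranging, u(n-2) = (u(n) - u(n-1)) / -4.
u(4) = (78 - 198) / -4 = -120/-4 = 30
u(3) = (198 - 30) / -4 = 168/-4 = -42
u(2) = (30 - (-42)) / -4 = 72/-4 = -18
u(1) = (-42 - (-18)) / -4 = -24/-4 = 6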